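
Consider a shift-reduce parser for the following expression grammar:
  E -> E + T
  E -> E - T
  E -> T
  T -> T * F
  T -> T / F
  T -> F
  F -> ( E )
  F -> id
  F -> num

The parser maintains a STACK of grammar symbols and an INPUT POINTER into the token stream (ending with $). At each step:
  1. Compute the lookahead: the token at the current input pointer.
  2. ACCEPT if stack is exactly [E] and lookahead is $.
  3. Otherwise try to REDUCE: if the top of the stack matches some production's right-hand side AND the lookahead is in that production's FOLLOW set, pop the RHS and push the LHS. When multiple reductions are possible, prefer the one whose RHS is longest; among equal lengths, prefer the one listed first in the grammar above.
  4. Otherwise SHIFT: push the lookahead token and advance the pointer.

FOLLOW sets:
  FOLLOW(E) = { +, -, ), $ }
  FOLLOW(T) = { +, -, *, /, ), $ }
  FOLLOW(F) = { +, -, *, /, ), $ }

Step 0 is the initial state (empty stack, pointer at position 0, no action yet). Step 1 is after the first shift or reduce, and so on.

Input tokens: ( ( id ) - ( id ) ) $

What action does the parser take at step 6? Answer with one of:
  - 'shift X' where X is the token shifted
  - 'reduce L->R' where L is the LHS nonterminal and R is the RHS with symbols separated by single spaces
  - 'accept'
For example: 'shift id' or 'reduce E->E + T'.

Step 1: shift (. Stack=[(] ptr=1 lookahead=( remaining=[( id ) - ( id ) ) $]
Step 2: shift (. Stack=[( (] ptr=2 lookahead=id remaining=[id ) - ( id ) ) $]
Step 3: shift id. Stack=[( ( id] ptr=3 lookahead=) remaining=[) - ( id ) ) $]
Step 4: reduce F->id. Stack=[( ( F] ptr=3 lookahead=) remaining=[) - ( id ) ) $]
Step 5: reduce T->F. Stack=[( ( T] ptr=3 lookahead=) remaining=[) - ( id ) ) $]
Step 6: reduce E->T. Stack=[( ( E] ptr=3 lookahead=) remaining=[) - ( id ) ) $]

Answer: reduce E->T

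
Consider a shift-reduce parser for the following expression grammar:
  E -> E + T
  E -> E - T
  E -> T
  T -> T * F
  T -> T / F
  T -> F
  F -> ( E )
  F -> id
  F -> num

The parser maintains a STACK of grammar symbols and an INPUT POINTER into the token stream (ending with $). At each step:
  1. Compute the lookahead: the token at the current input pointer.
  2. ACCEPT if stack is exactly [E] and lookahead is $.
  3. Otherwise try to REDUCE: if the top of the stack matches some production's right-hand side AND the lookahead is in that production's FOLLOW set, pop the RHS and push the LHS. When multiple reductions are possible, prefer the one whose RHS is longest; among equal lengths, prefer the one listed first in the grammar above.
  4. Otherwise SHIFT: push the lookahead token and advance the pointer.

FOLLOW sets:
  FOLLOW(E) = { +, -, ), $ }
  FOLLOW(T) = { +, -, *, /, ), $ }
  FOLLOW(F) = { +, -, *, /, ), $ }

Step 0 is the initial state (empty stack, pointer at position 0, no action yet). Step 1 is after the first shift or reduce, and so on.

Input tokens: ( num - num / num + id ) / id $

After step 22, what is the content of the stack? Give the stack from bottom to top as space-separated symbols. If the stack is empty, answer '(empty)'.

Answer: T

Derivation:
Step 1: shift (. Stack=[(] ptr=1 lookahead=num remaining=[num - num / num + id ) / id $]
Step 2: shift num. Stack=[( num] ptr=2 lookahead=- remaining=[- num / num + id ) / id $]
Step 3: reduce F->num. Stack=[( F] ptr=2 lookahead=- remaining=[- num / num + id ) / id $]
Step 4: reduce T->F. Stack=[( T] ptr=2 lookahead=- remaining=[- num / num + id ) / id $]
Step 5: reduce E->T. Stack=[( E] ptr=2 lookahead=- remaining=[- num / num + id ) / id $]
Step 6: shift -. Stack=[( E -] ptr=3 lookahead=num remaining=[num / num + id ) / id $]
Step 7: shift num. Stack=[( E - num] ptr=4 lookahead=/ remaining=[/ num + id ) / id $]
Step 8: reduce F->num. Stack=[( E - F] ptr=4 lookahead=/ remaining=[/ num + id ) / id $]
Step 9: reduce T->F. Stack=[( E - T] ptr=4 lookahead=/ remaining=[/ num + id ) / id $]
Step 10: shift /. Stack=[( E - T /] ptr=5 lookahead=num remaining=[num + id ) / id $]
Step 11: shift num. Stack=[( E - T / num] ptr=6 lookahead=+ remaining=[+ id ) / id $]
Step 12: reduce F->num. Stack=[( E - T / F] ptr=6 lookahead=+ remaining=[+ id ) / id $]
Step 13: reduce T->T / F. Stack=[( E - T] ptr=6 lookahead=+ remaining=[+ id ) / id $]
Step 14: reduce E->E - T. Stack=[( E] ptr=6 lookahead=+ remaining=[+ id ) / id $]
Step 15: shift +. Stack=[( E +] ptr=7 lookahead=id remaining=[id ) / id $]
Step 16: shift id. Stack=[( E + id] ptr=8 lookahead=) remaining=[) / id $]
Step 17: reduce F->id. Stack=[( E + F] ptr=8 lookahead=) remaining=[) / id $]
Step 18: reduce T->F. Stack=[( E + T] ptr=8 lookahead=) remaining=[) / id $]
Step 19: reduce E->E + T. Stack=[( E] ptr=8 lookahead=) remaining=[) / id $]
Step 20: shift ). Stack=[( E )] ptr=9 lookahead=/ remaining=[/ id $]
Step 21: reduce F->( E ). Stack=[F] ptr=9 lookahead=/ remaining=[/ id $]
Step 22: reduce T->F. Stack=[T] ptr=9 lookahead=/ remaining=[/ id $]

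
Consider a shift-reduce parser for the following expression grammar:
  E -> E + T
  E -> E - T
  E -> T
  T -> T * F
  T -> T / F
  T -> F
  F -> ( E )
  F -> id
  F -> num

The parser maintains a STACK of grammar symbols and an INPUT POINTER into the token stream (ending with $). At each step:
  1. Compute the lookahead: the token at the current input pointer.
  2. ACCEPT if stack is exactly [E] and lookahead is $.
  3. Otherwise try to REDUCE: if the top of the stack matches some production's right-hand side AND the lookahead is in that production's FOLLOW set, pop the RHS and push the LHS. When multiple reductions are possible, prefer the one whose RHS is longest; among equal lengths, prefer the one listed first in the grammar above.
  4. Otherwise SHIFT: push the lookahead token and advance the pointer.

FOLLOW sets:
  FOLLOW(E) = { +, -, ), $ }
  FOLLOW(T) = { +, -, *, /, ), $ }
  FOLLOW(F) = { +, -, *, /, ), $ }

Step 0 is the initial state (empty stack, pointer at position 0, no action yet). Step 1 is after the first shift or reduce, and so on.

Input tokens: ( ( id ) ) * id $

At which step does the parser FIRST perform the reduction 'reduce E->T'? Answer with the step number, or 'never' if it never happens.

Step 1: shift (. Stack=[(] ptr=1 lookahead=( remaining=[( id ) ) * id $]
Step 2: shift (. Stack=[( (] ptr=2 lookahead=id remaining=[id ) ) * id $]
Step 3: shift id. Stack=[( ( id] ptr=3 lookahead=) remaining=[) ) * id $]
Step 4: reduce F->id. Stack=[( ( F] ptr=3 lookahead=) remaining=[) ) * id $]
Step 5: reduce T->F. Stack=[( ( T] ptr=3 lookahead=) remaining=[) ) * id $]
Step 6: reduce E->T. Stack=[( ( E] ptr=3 lookahead=) remaining=[) ) * id $]

Answer: 6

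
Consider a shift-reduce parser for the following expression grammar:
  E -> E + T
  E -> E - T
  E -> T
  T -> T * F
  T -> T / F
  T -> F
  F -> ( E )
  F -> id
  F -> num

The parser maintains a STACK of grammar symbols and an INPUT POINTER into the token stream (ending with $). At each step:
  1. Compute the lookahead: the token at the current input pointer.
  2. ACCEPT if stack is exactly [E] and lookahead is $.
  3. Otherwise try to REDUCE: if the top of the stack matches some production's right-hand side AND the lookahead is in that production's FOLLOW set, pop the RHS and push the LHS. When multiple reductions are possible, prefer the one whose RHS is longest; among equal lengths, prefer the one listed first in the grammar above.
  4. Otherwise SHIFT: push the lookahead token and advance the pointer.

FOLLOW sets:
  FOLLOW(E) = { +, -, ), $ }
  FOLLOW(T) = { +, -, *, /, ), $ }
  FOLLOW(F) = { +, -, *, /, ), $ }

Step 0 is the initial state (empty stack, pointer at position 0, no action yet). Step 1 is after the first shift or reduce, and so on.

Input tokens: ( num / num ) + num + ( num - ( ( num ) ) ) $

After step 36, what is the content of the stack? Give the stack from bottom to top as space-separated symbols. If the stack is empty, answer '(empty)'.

Answer: E + ( E - ( E )

Derivation:
Step 1: shift (. Stack=[(] ptr=1 lookahead=num remaining=[num / num ) + num + ( num - ( ( num ) ) ) $]
Step 2: shift num. Stack=[( num] ptr=2 lookahead=/ remaining=[/ num ) + num + ( num - ( ( num ) ) ) $]
Step 3: reduce F->num. Stack=[( F] ptr=2 lookahead=/ remaining=[/ num ) + num + ( num - ( ( num ) ) ) $]
Step 4: reduce T->F. Stack=[( T] ptr=2 lookahead=/ remaining=[/ num ) + num + ( num - ( ( num ) ) ) $]
Step 5: shift /. Stack=[( T /] ptr=3 lookahead=num remaining=[num ) + num + ( num - ( ( num ) ) ) $]
Step 6: shift num. Stack=[( T / num] ptr=4 lookahead=) remaining=[) + num + ( num - ( ( num ) ) ) $]
Step 7: reduce F->num. Stack=[( T / F] ptr=4 lookahead=) remaining=[) + num + ( num - ( ( num ) ) ) $]
Step 8: reduce T->T / F. Stack=[( T] ptr=4 lookahead=) remaining=[) + num + ( num - ( ( num ) ) ) $]
Step 9: reduce E->T. Stack=[( E] ptr=4 lookahead=) remaining=[) + num + ( num - ( ( num ) ) ) $]
Step 10: shift ). Stack=[( E )] ptr=5 lookahead=+ remaining=[+ num + ( num - ( ( num ) ) ) $]
Step 11: reduce F->( E ). Stack=[F] ptr=5 lookahead=+ remaining=[+ num + ( num - ( ( num ) ) ) $]
Step 12: reduce T->F. Stack=[T] ptr=5 lookahead=+ remaining=[+ num + ( num - ( ( num ) ) ) $]
Step 13: reduce E->T. Stack=[E] ptr=5 lookahead=+ remaining=[+ num + ( num - ( ( num ) ) ) $]
Step 14: shift +. Stack=[E +] ptr=6 lookahead=num remaining=[num + ( num - ( ( num ) ) ) $]
Step 15: shift num. Stack=[E + num] ptr=7 lookahead=+ remaining=[+ ( num - ( ( num ) ) ) $]
Step 16: reduce F->num. Stack=[E + F] ptr=7 lookahead=+ remaining=[+ ( num - ( ( num ) ) ) $]
Step 17: reduce T->F. Stack=[E + T] ptr=7 lookahead=+ remaining=[+ ( num - ( ( num ) ) ) $]
Step 18: reduce E->E + T. Stack=[E] ptr=7 lookahead=+ remaining=[+ ( num - ( ( num ) ) ) $]
Step 19: shift +. Stack=[E +] ptr=8 lookahead=( remaining=[( num - ( ( num ) ) ) $]
Step 20: shift (. Stack=[E + (] ptr=9 lookahead=num remaining=[num - ( ( num ) ) ) $]
Step 21: shift num. Stack=[E + ( num] ptr=10 lookahead=- remaining=[- ( ( num ) ) ) $]
Step 22: reduce F->num. Stack=[E + ( F] ptr=10 lookahead=- remaining=[- ( ( num ) ) ) $]
Step 23: reduce T->F. Stack=[E + ( T] ptr=10 lookahead=- remaining=[- ( ( num ) ) ) $]
Step 24: reduce E->T. Stack=[E + ( E] ptr=10 lookahead=- remaining=[- ( ( num ) ) ) $]
Step 25: shift -. Stack=[E + ( E -] ptr=11 lookahead=( remaining=[( ( num ) ) ) $]
Step 26: shift (. Stack=[E + ( E - (] ptr=12 lookahead=( remaining=[( num ) ) ) $]
Step 27: shift (. Stack=[E + ( E - ( (] ptr=13 lookahead=num remaining=[num ) ) ) $]
Step 28: shift num. Stack=[E + ( E - ( ( num] ptr=14 lookahead=) remaining=[) ) ) $]
Step 29: reduce F->num. Stack=[E + ( E - ( ( F] ptr=14 lookahead=) remaining=[) ) ) $]
Step 30: reduce T->F. Stack=[E + ( E - ( ( T] ptr=14 lookahead=) remaining=[) ) ) $]
Step 31: reduce E->T. Stack=[E + ( E - ( ( E] ptr=14 lookahead=) remaining=[) ) ) $]
Step 32: shift ). Stack=[E + ( E - ( ( E )] ptr=15 lookahead=) remaining=[) ) $]
Step 33: reduce F->( E ). Stack=[E + ( E - ( F] ptr=15 lookahead=) remaining=[) ) $]
Step 34: reduce T->F. Stack=[E + ( E - ( T] ptr=15 lookahead=) remaining=[) ) $]
Step 35: reduce E->T. Stack=[E + ( E - ( E] ptr=15 lookahead=) remaining=[) ) $]
Step 36: shift ). Stack=[E + ( E - ( E )] ptr=16 lookahead=) remaining=[) $]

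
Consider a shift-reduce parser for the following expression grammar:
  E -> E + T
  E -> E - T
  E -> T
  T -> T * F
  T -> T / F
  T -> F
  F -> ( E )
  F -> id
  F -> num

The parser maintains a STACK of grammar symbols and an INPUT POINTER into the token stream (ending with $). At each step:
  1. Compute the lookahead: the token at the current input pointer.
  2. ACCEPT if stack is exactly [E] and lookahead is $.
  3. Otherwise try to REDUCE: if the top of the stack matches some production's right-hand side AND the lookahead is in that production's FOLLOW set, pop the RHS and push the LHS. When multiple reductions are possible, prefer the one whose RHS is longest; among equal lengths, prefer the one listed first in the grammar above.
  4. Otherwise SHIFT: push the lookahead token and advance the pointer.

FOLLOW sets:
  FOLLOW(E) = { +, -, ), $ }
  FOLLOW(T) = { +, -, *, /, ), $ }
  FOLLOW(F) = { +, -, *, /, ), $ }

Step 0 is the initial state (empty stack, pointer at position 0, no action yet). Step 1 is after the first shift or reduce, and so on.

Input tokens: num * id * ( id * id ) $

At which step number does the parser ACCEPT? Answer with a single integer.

Step 1: shift num. Stack=[num] ptr=1 lookahead=* remaining=[* id * ( id * id ) $]
Step 2: reduce F->num. Stack=[F] ptr=1 lookahead=* remaining=[* id * ( id * id ) $]
Step 3: reduce T->F. Stack=[T] ptr=1 lookahead=* remaining=[* id * ( id * id ) $]
Step 4: shift *. Stack=[T *] ptr=2 lookahead=id remaining=[id * ( id * id ) $]
Step 5: shift id. Stack=[T * id] ptr=3 lookahead=* remaining=[* ( id * id ) $]
Step 6: reduce F->id. Stack=[T * F] ptr=3 lookahead=* remaining=[* ( id * id ) $]
Step 7: reduce T->T * F. Stack=[T] ptr=3 lookahead=* remaining=[* ( id * id ) $]
Step 8: shift *. Stack=[T *] ptr=4 lookahead=( remaining=[( id * id ) $]
Step 9: shift (. Stack=[T * (] ptr=5 lookahead=id remaining=[id * id ) $]
Step 10: shift id. Stack=[T * ( id] ptr=6 lookahead=* remaining=[* id ) $]
Step 11: reduce F->id. Stack=[T * ( F] ptr=6 lookahead=* remaining=[* id ) $]
Step 12: reduce T->F. Stack=[T * ( T] ptr=6 lookahead=* remaining=[* id ) $]
Step 13: shift *. Stack=[T * ( T *] ptr=7 lookahead=id remaining=[id ) $]
Step 14: shift id. Stack=[T * ( T * id] ptr=8 lookahead=) remaining=[) $]
Step 15: reduce F->id. Stack=[T * ( T * F] ptr=8 lookahead=) remaining=[) $]
Step 16: reduce T->T * F. Stack=[T * ( T] ptr=8 lookahead=) remaining=[) $]
Step 17: reduce E->T. Stack=[T * ( E] ptr=8 lookahead=) remaining=[) $]
Step 18: shift ). Stack=[T * ( E )] ptr=9 lookahead=$ remaining=[$]
Step 19: reduce F->( E ). Stack=[T * F] ptr=9 lookahead=$ remaining=[$]
Step 20: reduce T->T * F. Stack=[T] ptr=9 lookahead=$ remaining=[$]
Step 21: reduce E->T. Stack=[E] ptr=9 lookahead=$ remaining=[$]
Step 22: accept. Stack=[E] ptr=9 lookahead=$ remaining=[$]

Answer: 22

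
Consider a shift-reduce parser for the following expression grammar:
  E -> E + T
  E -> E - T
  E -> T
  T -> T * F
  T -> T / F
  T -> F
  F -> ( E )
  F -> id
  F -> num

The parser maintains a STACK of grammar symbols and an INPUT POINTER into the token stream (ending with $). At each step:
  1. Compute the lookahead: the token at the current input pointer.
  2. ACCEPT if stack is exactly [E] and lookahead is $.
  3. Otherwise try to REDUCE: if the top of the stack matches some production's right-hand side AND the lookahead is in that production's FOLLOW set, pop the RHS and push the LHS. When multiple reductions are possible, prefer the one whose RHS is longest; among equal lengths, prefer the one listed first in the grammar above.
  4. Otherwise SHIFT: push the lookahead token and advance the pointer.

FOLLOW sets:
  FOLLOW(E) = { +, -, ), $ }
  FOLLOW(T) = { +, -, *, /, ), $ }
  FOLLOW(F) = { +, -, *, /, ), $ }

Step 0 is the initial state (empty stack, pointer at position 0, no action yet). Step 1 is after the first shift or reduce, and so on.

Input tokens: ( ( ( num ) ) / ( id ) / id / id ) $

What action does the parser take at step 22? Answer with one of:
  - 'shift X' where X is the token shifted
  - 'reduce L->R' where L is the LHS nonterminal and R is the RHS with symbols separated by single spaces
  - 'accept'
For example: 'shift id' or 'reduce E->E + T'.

Answer: reduce F->( E )

Derivation:
Step 1: shift (. Stack=[(] ptr=1 lookahead=( remaining=[( ( num ) ) / ( id ) / id / id ) $]
Step 2: shift (. Stack=[( (] ptr=2 lookahead=( remaining=[( num ) ) / ( id ) / id / id ) $]
Step 3: shift (. Stack=[( ( (] ptr=3 lookahead=num remaining=[num ) ) / ( id ) / id / id ) $]
Step 4: shift num. Stack=[( ( ( num] ptr=4 lookahead=) remaining=[) ) / ( id ) / id / id ) $]
Step 5: reduce F->num. Stack=[( ( ( F] ptr=4 lookahead=) remaining=[) ) / ( id ) / id / id ) $]
Step 6: reduce T->F. Stack=[( ( ( T] ptr=4 lookahead=) remaining=[) ) / ( id ) / id / id ) $]
Step 7: reduce E->T. Stack=[( ( ( E] ptr=4 lookahead=) remaining=[) ) / ( id ) / id / id ) $]
Step 8: shift ). Stack=[( ( ( E )] ptr=5 lookahead=) remaining=[) / ( id ) / id / id ) $]
Step 9: reduce F->( E ). Stack=[( ( F] ptr=5 lookahead=) remaining=[) / ( id ) / id / id ) $]
Step 10: reduce T->F. Stack=[( ( T] ptr=5 lookahead=) remaining=[) / ( id ) / id / id ) $]
Step 11: reduce E->T. Stack=[( ( E] ptr=5 lookahead=) remaining=[) / ( id ) / id / id ) $]
Step 12: shift ). Stack=[( ( E )] ptr=6 lookahead=/ remaining=[/ ( id ) / id / id ) $]
Step 13: reduce F->( E ). Stack=[( F] ptr=6 lookahead=/ remaining=[/ ( id ) / id / id ) $]
Step 14: reduce T->F. Stack=[( T] ptr=6 lookahead=/ remaining=[/ ( id ) / id / id ) $]
Step 15: shift /. Stack=[( T /] ptr=7 lookahead=( remaining=[( id ) / id / id ) $]
Step 16: shift (. Stack=[( T / (] ptr=8 lookahead=id remaining=[id ) / id / id ) $]
Step 17: shift id. Stack=[( T / ( id] ptr=9 lookahead=) remaining=[) / id / id ) $]
Step 18: reduce F->id. Stack=[( T / ( F] ptr=9 lookahead=) remaining=[) / id / id ) $]
Step 19: reduce T->F. Stack=[( T / ( T] ptr=9 lookahead=) remaining=[) / id / id ) $]
Step 20: reduce E->T. Stack=[( T / ( E] ptr=9 lookahead=) remaining=[) / id / id ) $]
Step 21: shift ). Stack=[( T / ( E )] ptr=10 lookahead=/ remaining=[/ id / id ) $]
Step 22: reduce F->( E ). Stack=[( T / F] ptr=10 lookahead=/ remaining=[/ id / id ) $]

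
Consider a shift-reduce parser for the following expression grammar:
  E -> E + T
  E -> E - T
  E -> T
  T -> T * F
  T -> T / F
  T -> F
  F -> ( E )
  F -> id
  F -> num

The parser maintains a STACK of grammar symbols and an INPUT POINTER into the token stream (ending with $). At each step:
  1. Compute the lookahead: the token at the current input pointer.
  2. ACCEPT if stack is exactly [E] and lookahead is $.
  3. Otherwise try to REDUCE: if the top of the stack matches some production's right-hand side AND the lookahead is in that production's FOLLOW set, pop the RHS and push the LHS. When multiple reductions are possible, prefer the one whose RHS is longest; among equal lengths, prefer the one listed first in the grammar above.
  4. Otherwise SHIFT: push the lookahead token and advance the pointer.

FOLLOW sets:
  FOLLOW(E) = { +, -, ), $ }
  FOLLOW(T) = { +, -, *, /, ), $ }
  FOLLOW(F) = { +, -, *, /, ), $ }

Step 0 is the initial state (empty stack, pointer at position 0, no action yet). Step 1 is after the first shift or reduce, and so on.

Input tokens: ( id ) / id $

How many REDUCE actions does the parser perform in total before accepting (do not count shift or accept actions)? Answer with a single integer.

Answer: 8

Derivation:
Step 1: shift (. Stack=[(] ptr=1 lookahead=id remaining=[id ) / id $]
Step 2: shift id. Stack=[( id] ptr=2 lookahead=) remaining=[) / id $]
Step 3: reduce F->id. Stack=[( F] ptr=2 lookahead=) remaining=[) / id $]
Step 4: reduce T->F. Stack=[( T] ptr=2 lookahead=) remaining=[) / id $]
Step 5: reduce E->T. Stack=[( E] ptr=2 lookahead=) remaining=[) / id $]
Step 6: shift ). Stack=[( E )] ptr=3 lookahead=/ remaining=[/ id $]
Step 7: reduce F->( E ). Stack=[F] ptr=3 lookahead=/ remaining=[/ id $]
Step 8: reduce T->F. Stack=[T] ptr=3 lookahead=/ remaining=[/ id $]
Step 9: shift /. Stack=[T /] ptr=4 lookahead=id remaining=[id $]
Step 10: shift id. Stack=[T / id] ptr=5 lookahead=$ remaining=[$]
Step 11: reduce F->id. Stack=[T / F] ptr=5 lookahead=$ remaining=[$]
Step 12: reduce T->T / F. Stack=[T] ptr=5 lookahead=$ remaining=[$]
Step 13: reduce E->T. Stack=[E] ptr=5 lookahead=$ remaining=[$]
Step 14: accept. Stack=[E] ptr=5 lookahead=$ remaining=[$]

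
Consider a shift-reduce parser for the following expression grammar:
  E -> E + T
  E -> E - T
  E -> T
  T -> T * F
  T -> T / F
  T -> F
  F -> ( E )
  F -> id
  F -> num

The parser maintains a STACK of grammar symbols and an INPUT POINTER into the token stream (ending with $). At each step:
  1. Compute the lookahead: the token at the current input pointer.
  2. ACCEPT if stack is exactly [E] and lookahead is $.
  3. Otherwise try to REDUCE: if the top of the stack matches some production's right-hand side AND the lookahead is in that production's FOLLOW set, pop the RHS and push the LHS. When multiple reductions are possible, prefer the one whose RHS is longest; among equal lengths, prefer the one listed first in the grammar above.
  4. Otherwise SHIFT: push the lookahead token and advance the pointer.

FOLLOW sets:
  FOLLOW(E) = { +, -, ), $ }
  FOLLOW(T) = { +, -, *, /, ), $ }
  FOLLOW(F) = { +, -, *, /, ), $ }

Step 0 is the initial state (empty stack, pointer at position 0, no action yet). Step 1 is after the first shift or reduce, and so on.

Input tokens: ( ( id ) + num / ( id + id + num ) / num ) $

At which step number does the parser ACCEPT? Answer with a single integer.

Step 1: shift (. Stack=[(] ptr=1 lookahead=( remaining=[( id ) + num / ( id + id + num ) / num ) $]
Step 2: shift (. Stack=[( (] ptr=2 lookahead=id remaining=[id ) + num / ( id + id + num ) / num ) $]
Step 3: shift id. Stack=[( ( id] ptr=3 lookahead=) remaining=[) + num / ( id + id + num ) / num ) $]
Step 4: reduce F->id. Stack=[( ( F] ptr=3 lookahead=) remaining=[) + num / ( id + id + num ) / num ) $]
Step 5: reduce T->F. Stack=[( ( T] ptr=3 lookahead=) remaining=[) + num / ( id + id + num ) / num ) $]
Step 6: reduce E->T. Stack=[( ( E] ptr=3 lookahead=) remaining=[) + num / ( id + id + num ) / num ) $]
Step 7: shift ). Stack=[( ( E )] ptr=4 lookahead=+ remaining=[+ num / ( id + id + num ) / num ) $]
Step 8: reduce F->( E ). Stack=[( F] ptr=4 lookahead=+ remaining=[+ num / ( id + id + num ) / num ) $]
Step 9: reduce T->F. Stack=[( T] ptr=4 lookahead=+ remaining=[+ num / ( id + id + num ) / num ) $]
Step 10: reduce E->T. Stack=[( E] ptr=4 lookahead=+ remaining=[+ num / ( id + id + num ) / num ) $]
Step 11: shift +. Stack=[( E +] ptr=5 lookahead=num remaining=[num / ( id + id + num ) / num ) $]
Step 12: shift num. Stack=[( E + num] ptr=6 lookahead=/ remaining=[/ ( id + id + num ) / num ) $]
Step 13: reduce F->num. Stack=[( E + F] ptr=6 lookahead=/ remaining=[/ ( id + id + num ) / num ) $]
Step 14: reduce T->F. Stack=[( E + T] ptr=6 lookahead=/ remaining=[/ ( id + id + num ) / num ) $]
Step 15: shift /. Stack=[( E + T /] ptr=7 lookahead=( remaining=[( id + id + num ) / num ) $]
Step 16: shift (. Stack=[( E + T / (] ptr=8 lookahead=id remaining=[id + id + num ) / num ) $]
Step 17: shift id. Stack=[( E + T / ( id] ptr=9 lookahead=+ remaining=[+ id + num ) / num ) $]
Step 18: reduce F->id. Stack=[( E + T / ( F] ptr=9 lookahead=+ remaining=[+ id + num ) / num ) $]
Step 19: reduce T->F. Stack=[( E + T / ( T] ptr=9 lookahead=+ remaining=[+ id + num ) / num ) $]
Step 20: reduce E->T. Stack=[( E + T / ( E] ptr=9 lookahead=+ remaining=[+ id + num ) / num ) $]
Step 21: shift +. Stack=[( E + T / ( E +] ptr=10 lookahead=id remaining=[id + num ) / num ) $]
Step 22: shift id. Stack=[( E + T / ( E + id] ptr=11 lookahead=+ remaining=[+ num ) / num ) $]
Step 23: reduce F->id. Stack=[( E + T / ( E + F] ptr=11 lookahead=+ remaining=[+ num ) / num ) $]
Step 24: reduce T->F. Stack=[( E + T / ( E + T] ptr=11 lookahead=+ remaining=[+ num ) / num ) $]
Step 25: reduce E->E + T. Stack=[( E + T / ( E] ptr=11 lookahead=+ remaining=[+ num ) / num ) $]
Step 26: shift +. Stack=[( E + T / ( E +] ptr=12 lookahead=num remaining=[num ) / num ) $]
Step 27: shift num. Stack=[( E + T / ( E + num] ptr=13 lookahead=) remaining=[) / num ) $]
Step 28: reduce F->num. Stack=[( E + T / ( E + F] ptr=13 lookahead=) remaining=[) / num ) $]
Step 29: reduce T->F. Stack=[( E + T / ( E + T] ptr=13 lookahead=) remaining=[) / num ) $]
Step 30: reduce E->E + T. Stack=[( E + T / ( E] ptr=13 lookahead=) remaining=[) / num ) $]
Step 31: shift ). Stack=[( E + T / ( E )] ptr=14 lookahead=/ remaining=[/ num ) $]
Step 32: reduce F->( E ). Stack=[( E + T / F] ptr=14 lookahead=/ remaining=[/ num ) $]
Step 33: reduce T->T / F. Stack=[( E + T] ptr=14 lookahead=/ remaining=[/ num ) $]
Step 34: shift /. Stack=[( E + T /] ptr=15 lookahead=num remaining=[num ) $]
Step 35: shift num. Stack=[( E + T / num] ptr=16 lookahead=) remaining=[) $]
Step 36: reduce F->num. Stack=[( E + T / F] ptr=16 lookahead=) remaining=[) $]
Step 37: reduce T->T / F. Stack=[( E + T] ptr=16 lookahead=) remaining=[) $]
Step 38: reduce E->E + T. Stack=[( E] ptr=16 lookahead=) remaining=[) $]
Step 39: shift ). Stack=[( E )] ptr=17 lookahead=$ remaining=[$]
Step 40: reduce F->( E ). Stack=[F] ptr=17 lookahead=$ remaining=[$]
Step 41: reduce T->F. Stack=[T] ptr=17 lookahead=$ remaining=[$]
Step 42: reduce E->T. Stack=[E] ptr=17 lookahead=$ remaining=[$]
Step 43: accept. Stack=[E] ptr=17 lookahead=$ remaining=[$]

Answer: 43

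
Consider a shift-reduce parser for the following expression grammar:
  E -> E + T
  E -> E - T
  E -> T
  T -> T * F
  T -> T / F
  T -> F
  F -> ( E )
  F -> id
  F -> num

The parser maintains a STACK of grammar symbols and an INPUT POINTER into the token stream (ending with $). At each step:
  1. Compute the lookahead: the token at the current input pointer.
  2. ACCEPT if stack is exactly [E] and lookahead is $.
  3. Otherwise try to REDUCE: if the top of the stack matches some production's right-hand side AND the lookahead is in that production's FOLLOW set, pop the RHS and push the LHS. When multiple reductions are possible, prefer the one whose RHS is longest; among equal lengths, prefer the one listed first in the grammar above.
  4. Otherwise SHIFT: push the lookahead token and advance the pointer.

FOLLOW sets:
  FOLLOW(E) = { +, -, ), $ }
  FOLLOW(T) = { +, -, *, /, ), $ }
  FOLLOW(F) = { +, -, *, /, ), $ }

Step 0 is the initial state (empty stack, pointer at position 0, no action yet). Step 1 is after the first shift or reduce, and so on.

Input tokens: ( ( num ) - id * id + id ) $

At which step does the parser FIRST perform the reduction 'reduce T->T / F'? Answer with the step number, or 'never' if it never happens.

Step 1: shift (. Stack=[(] ptr=1 lookahead=( remaining=[( num ) - id * id + id ) $]
Step 2: shift (. Stack=[( (] ptr=2 lookahead=num remaining=[num ) - id * id + id ) $]
Step 3: shift num. Stack=[( ( num] ptr=3 lookahead=) remaining=[) - id * id + id ) $]
Step 4: reduce F->num. Stack=[( ( F] ptr=3 lookahead=) remaining=[) - id * id + id ) $]
Step 5: reduce T->F. Stack=[( ( T] ptr=3 lookahead=) remaining=[) - id * id + id ) $]
Step 6: reduce E->T. Stack=[( ( E] ptr=3 lookahead=) remaining=[) - id * id + id ) $]
Step 7: shift ). Stack=[( ( E )] ptr=4 lookahead=- remaining=[- id * id + id ) $]
Step 8: reduce F->( E ). Stack=[( F] ptr=4 lookahead=- remaining=[- id * id + id ) $]
Step 9: reduce T->F. Stack=[( T] ptr=4 lookahead=- remaining=[- id * id + id ) $]
Step 10: reduce E->T. Stack=[( E] ptr=4 lookahead=- remaining=[- id * id + id ) $]
Step 11: shift -. Stack=[( E -] ptr=5 lookahead=id remaining=[id * id + id ) $]
Step 12: shift id. Stack=[( E - id] ptr=6 lookahead=* remaining=[* id + id ) $]
Step 13: reduce F->id. Stack=[( E - F] ptr=6 lookahead=* remaining=[* id + id ) $]
Step 14: reduce T->F. Stack=[( E - T] ptr=6 lookahead=* remaining=[* id + id ) $]
Step 15: shift *. Stack=[( E - T *] ptr=7 lookahead=id remaining=[id + id ) $]
Step 16: shift id. Stack=[( E - T * id] ptr=8 lookahead=+ remaining=[+ id ) $]
Step 17: reduce F->id. Stack=[( E - T * F] ptr=8 lookahead=+ remaining=[+ id ) $]
Step 18: reduce T->T * F. Stack=[( E - T] ptr=8 lookahead=+ remaining=[+ id ) $]
Step 19: reduce E->E - T. Stack=[( E] ptr=8 lookahead=+ remaining=[+ id ) $]
Step 20: shift +. Stack=[( E +] ptr=9 lookahead=id remaining=[id ) $]
Step 21: shift id. Stack=[( E + id] ptr=10 lookahead=) remaining=[) $]
Step 22: reduce F->id. Stack=[( E + F] ptr=10 lookahead=) remaining=[) $]
Step 23: reduce T->F. Stack=[( E + T] ptr=10 lookahead=) remaining=[) $]
Step 24: reduce E->E + T. Stack=[( E] ptr=10 lookahead=) remaining=[) $]
Step 25: shift ). Stack=[( E )] ptr=11 lookahead=$ remaining=[$]
Step 26: reduce F->( E ). Stack=[F] ptr=11 lookahead=$ remaining=[$]
Step 27: reduce T->F. Stack=[T] ptr=11 lookahead=$ remaining=[$]
Step 28: reduce E->T. Stack=[E] ptr=11 lookahead=$ remaining=[$]
Step 29: accept. Stack=[E] ptr=11 lookahead=$ remaining=[$]

Answer: never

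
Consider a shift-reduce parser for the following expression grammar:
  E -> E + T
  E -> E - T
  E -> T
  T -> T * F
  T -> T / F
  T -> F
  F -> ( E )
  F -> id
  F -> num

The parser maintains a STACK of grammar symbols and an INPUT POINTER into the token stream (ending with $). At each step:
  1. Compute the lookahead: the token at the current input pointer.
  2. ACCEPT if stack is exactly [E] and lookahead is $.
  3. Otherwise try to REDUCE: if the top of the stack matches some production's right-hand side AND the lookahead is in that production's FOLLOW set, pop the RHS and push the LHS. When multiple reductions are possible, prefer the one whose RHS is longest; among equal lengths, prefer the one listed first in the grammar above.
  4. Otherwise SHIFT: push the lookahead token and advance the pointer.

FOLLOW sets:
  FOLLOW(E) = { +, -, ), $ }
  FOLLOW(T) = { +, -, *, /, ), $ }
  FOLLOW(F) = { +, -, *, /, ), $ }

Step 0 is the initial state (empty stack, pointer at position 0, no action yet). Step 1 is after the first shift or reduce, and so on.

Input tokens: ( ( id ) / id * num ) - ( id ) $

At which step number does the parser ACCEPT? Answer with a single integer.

Answer: 33

Derivation:
Step 1: shift (. Stack=[(] ptr=1 lookahead=( remaining=[( id ) / id * num ) - ( id ) $]
Step 2: shift (. Stack=[( (] ptr=2 lookahead=id remaining=[id ) / id * num ) - ( id ) $]
Step 3: shift id. Stack=[( ( id] ptr=3 lookahead=) remaining=[) / id * num ) - ( id ) $]
Step 4: reduce F->id. Stack=[( ( F] ptr=3 lookahead=) remaining=[) / id * num ) - ( id ) $]
Step 5: reduce T->F. Stack=[( ( T] ptr=3 lookahead=) remaining=[) / id * num ) - ( id ) $]
Step 6: reduce E->T. Stack=[( ( E] ptr=3 lookahead=) remaining=[) / id * num ) - ( id ) $]
Step 7: shift ). Stack=[( ( E )] ptr=4 lookahead=/ remaining=[/ id * num ) - ( id ) $]
Step 8: reduce F->( E ). Stack=[( F] ptr=4 lookahead=/ remaining=[/ id * num ) - ( id ) $]
Step 9: reduce T->F. Stack=[( T] ptr=4 lookahead=/ remaining=[/ id * num ) - ( id ) $]
Step 10: shift /. Stack=[( T /] ptr=5 lookahead=id remaining=[id * num ) - ( id ) $]
Step 11: shift id. Stack=[( T / id] ptr=6 lookahead=* remaining=[* num ) - ( id ) $]
Step 12: reduce F->id. Stack=[( T / F] ptr=6 lookahead=* remaining=[* num ) - ( id ) $]
Step 13: reduce T->T / F. Stack=[( T] ptr=6 lookahead=* remaining=[* num ) - ( id ) $]
Step 14: shift *. Stack=[( T *] ptr=7 lookahead=num remaining=[num ) - ( id ) $]
Step 15: shift num. Stack=[( T * num] ptr=8 lookahead=) remaining=[) - ( id ) $]
Step 16: reduce F->num. Stack=[( T * F] ptr=8 lookahead=) remaining=[) - ( id ) $]
Step 17: reduce T->T * F. Stack=[( T] ptr=8 lookahead=) remaining=[) - ( id ) $]
Step 18: reduce E->T. Stack=[( E] ptr=8 lookahead=) remaining=[) - ( id ) $]
Step 19: shift ). Stack=[( E )] ptr=9 lookahead=- remaining=[- ( id ) $]
Step 20: reduce F->( E ). Stack=[F] ptr=9 lookahead=- remaining=[- ( id ) $]
Step 21: reduce T->F. Stack=[T] ptr=9 lookahead=- remaining=[- ( id ) $]
Step 22: reduce E->T. Stack=[E] ptr=9 lookahead=- remaining=[- ( id ) $]
Step 23: shift -. Stack=[E -] ptr=10 lookahead=( remaining=[( id ) $]
Step 24: shift (. Stack=[E - (] ptr=11 lookahead=id remaining=[id ) $]
Step 25: shift id. Stack=[E - ( id] ptr=12 lookahead=) remaining=[) $]
Step 26: reduce F->id. Stack=[E - ( F] ptr=12 lookahead=) remaining=[) $]
Step 27: reduce T->F. Stack=[E - ( T] ptr=12 lookahead=) remaining=[) $]
Step 28: reduce E->T. Stack=[E - ( E] ptr=12 lookahead=) remaining=[) $]
Step 29: shift ). Stack=[E - ( E )] ptr=13 lookahead=$ remaining=[$]
Step 30: reduce F->( E ). Stack=[E - F] ptr=13 lookahead=$ remaining=[$]
Step 31: reduce T->F. Stack=[E - T] ptr=13 lookahead=$ remaining=[$]
Step 32: reduce E->E - T. Stack=[E] ptr=13 lookahead=$ remaining=[$]
Step 33: accept. Stack=[E] ptr=13 lookahead=$ remaining=[$]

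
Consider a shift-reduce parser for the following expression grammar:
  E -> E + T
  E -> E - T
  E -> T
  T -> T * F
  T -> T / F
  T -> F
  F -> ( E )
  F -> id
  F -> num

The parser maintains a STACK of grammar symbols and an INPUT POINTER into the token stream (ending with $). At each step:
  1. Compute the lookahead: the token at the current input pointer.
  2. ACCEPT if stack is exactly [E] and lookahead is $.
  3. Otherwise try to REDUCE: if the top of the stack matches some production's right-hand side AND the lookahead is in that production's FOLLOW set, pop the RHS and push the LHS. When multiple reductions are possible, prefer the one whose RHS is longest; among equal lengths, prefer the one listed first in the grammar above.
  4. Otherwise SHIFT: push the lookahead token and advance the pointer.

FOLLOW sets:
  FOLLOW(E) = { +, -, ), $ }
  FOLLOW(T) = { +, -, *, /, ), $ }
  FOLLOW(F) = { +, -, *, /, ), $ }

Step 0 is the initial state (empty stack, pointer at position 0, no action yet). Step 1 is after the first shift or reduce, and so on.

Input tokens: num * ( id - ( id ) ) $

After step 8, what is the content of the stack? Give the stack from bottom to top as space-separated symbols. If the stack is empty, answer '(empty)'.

Answer: T * ( T

Derivation:
Step 1: shift num. Stack=[num] ptr=1 lookahead=* remaining=[* ( id - ( id ) ) $]
Step 2: reduce F->num. Stack=[F] ptr=1 lookahead=* remaining=[* ( id - ( id ) ) $]
Step 3: reduce T->F. Stack=[T] ptr=1 lookahead=* remaining=[* ( id - ( id ) ) $]
Step 4: shift *. Stack=[T *] ptr=2 lookahead=( remaining=[( id - ( id ) ) $]
Step 5: shift (. Stack=[T * (] ptr=3 lookahead=id remaining=[id - ( id ) ) $]
Step 6: shift id. Stack=[T * ( id] ptr=4 lookahead=- remaining=[- ( id ) ) $]
Step 7: reduce F->id. Stack=[T * ( F] ptr=4 lookahead=- remaining=[- ( id ) ) $]
Step 8: reduce T->F. Stack=[T * ( T] ptr=4 lookahead=- remaining=[- ( id ) ) $]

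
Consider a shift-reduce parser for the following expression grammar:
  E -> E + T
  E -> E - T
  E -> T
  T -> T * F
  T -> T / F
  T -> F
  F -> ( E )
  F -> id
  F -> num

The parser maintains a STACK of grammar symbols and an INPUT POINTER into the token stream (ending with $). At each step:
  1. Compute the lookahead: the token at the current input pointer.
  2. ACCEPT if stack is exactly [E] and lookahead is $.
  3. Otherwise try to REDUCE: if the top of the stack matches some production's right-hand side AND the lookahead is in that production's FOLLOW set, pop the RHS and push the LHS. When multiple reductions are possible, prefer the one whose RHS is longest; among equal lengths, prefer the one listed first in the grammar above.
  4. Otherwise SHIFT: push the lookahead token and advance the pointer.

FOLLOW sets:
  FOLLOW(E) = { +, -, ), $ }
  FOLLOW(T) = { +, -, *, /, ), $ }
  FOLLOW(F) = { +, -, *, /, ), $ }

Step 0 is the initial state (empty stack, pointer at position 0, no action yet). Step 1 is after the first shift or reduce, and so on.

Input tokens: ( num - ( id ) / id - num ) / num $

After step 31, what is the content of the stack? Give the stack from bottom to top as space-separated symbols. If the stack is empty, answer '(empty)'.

Step 1: shift (. Stack=[(] ptr=1 lookahead=num remaining=[num - ( id ) / id - num ) / num $]
Step 2: shift num. Stack=[( num] ptr=2 lookahead=- remaining=[- ( id ) / id - num ) / num $]
Step 3: reduce F->num. Stack=[( F] ptr=2 lookahead=- remaining=[- ( id ) / id - num ) / num $]
Step 4: reduce T->F. Stack=[( T] ptr=2 lookahead=- remaining=[- ( id ) / id - num ) / num $]
Step 5: reduce E->T. Stack=[( E] ptr=2 lookahead=- remaining=[- ( id ) / id - num ) / num $]
Step 6: shift -. Stack=[( E -] ptr=3 lookahead=( remaining=[( id ) / id - num ) / num $]
Step 7: shift (. Stack=[( E - (] ptr=4 lookahead=id remaining=[id ) / id - num ) / num $]
Step 8: shift id. Stack=[( E - ( id] ptr=5 lookahead=) remaining=[) / id - num ) / num $]
Step 9: reduce F->id. Stack=[( E - ( F] ptr=5 lookahead=) remaining=[) / id - num ) / num $]
Step 10: reduce T->F. Stack=[( E - ( T] ptr=5 lookahead=) remaining=[) / id - num ) / num $]
Step 11: reduce E->T. Stack=[( E - ( E] ptr=5 lookahead=) remaining=[) / id - num ) / num $]
Step 12: shift ). Stack=[( E - ( E )] ptr=6 lookahead=/ remaining=[/ id - num ) / num $]
Step 13: reduce F->( E ). Stack=[( E - F] ptr=6 lookahead=/ remaining=[/ id - num ) / num $]
Step 14: reduce T->F. Stack=[( E - T] ptr=6 lookahead=/ remaining=[/ id - num ) / num $]
Step 15: shift /. Stack=[( E - T /] ptr=7 lookahead=id remaining=[id - num ) / num $]
Step 16: shift id. Stack=[( E - T / id] ptr=8 lookahead=- remaining=[- num ) / num $]
Step 17: reduce F->id. Stack=[( E - T / F] ptr=8 lookahead=- remaining=[- num ) / num $]
Step 18: reduce T->T / F. Stack=[( E - T] ptr=8 lookahead=- remaining=[- num ) / num $]
Step 19: reduce E->E - T. Stack=[( E] ptr=8 lookahead=- remaining=[- num ) / num $]
Step 20: shift -. Stack=[( E -] ptr=9 lookahead=num remaining=[num ) / num $]
Step 21: shift num. Stack=[( E - num] ptr=10 lookahead=) remaining=[) / num $]
Step 22: reduce F->num. Stack=[( E - F] ptr=10 lookahead=) remaining=[) / num $]
Step 23: reduce T->F. Stack=[( E - T] ptr=10 lookahead=) remaining=[) / num $]
Step 24: reduce E->E - T. Stack=[( E] ptr=10 lookahead=) remaining=[) / num $]
Step 25: shift ). Stack=[( E )] ptr=11 lookahead=/ remaining=[/ num $]
Step 26: reduce F->( E ). Stack=[F] ptr=11 lookahead=/ remaining=[/ num $]
Step 27: reduce T->F. Stack=[T] ptr=11 lookahead=/ remaining=[/ num $]
Step 28: shift /. Stack=[T /] ptr=12 lookahead=num remaining=[num $]
Step 29: shift num. Stack=[T / num] ptr=13 lookahead=$ remaining=[$]
Step 30: reduce F->num. Stack=[T / F] ptr=13 lookahead=$ remaining=[$]
Step 31: reduce T->T / F. Stack=[T] ptr=13 lookahead=$ remaining=[$]

Answer: T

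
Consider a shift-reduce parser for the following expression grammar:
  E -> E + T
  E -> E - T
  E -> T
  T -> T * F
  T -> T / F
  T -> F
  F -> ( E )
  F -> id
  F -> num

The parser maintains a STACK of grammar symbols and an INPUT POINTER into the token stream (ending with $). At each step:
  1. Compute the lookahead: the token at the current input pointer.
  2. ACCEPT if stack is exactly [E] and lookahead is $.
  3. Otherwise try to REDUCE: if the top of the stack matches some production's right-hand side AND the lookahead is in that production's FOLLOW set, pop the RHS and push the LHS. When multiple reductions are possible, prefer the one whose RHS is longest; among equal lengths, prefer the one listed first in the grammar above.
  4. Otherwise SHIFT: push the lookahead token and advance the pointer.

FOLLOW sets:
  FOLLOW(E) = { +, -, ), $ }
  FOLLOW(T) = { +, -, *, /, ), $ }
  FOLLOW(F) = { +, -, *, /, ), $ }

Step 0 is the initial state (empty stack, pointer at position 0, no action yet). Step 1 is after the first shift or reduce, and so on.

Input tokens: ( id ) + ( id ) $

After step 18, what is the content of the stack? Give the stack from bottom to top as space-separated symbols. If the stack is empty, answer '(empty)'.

Answer: E + T

Derivation:
Step 1: shift (. Stack=[(] ptr=1 lookahead=id remaining=[id ) + ( id ) $]
Step 2: shift id. Stack=[( id] ptr=2 lookahead=) remaining=[) + ( id ) $]
Step 3: reduce F->id. Stack=[( F] ptr=2 lookahead=) remaining=[) + ( id ) $]
Step 4: reduce T->F. Stack=[( T] ptr=2 lookahead=) remaining=[) + ( id ) $]
Step 5: reduce E->T. Stack=[( E] ptr=2 lookahead=) remaining=[) + ( id ) $]
Step 6: shift ). Stack=[( E )] ptr=3 lookahead=+ remaining=[+ ( id ) $]
Step 7: reduce F->( E ). Stack=[F] ptr=3 lookahead=+ remaining=[+ ( id ) $]
Step 8: reduce T->F. Stack=[T] ptr=3 lookahead=+ remaining=[+ ( id ) $]
Step 9: reduce E->T. Stack=[E] ptr=3 lookahead=+ remaining=[+ ( id ) $]
Step 10: shift +. Stack=[E +] ptr=4 lookahead=( remaining=[( id ) $]
Step 11: shift (. Stack=[E + (] ptr=5 lookahead=id remaining=[id ) $]
Step 12: shift id. Stack=[E + ( id] ptr=6 lookahead=) remaining=[) $]
Step 13: reduce F->id. Stack=[E + ( F] ptr=6 lookahead=) remaining=[) $]
Step 14: reduce T->F. Stack=[E + ( T] ptr=6 lookahead=) remaining=[) $]
Step 15: reduce E->T. Stack=[E + ( E] ptr=6 lookahead=) remaining=[) $]
Step 16: shift ). Stack=[E + ( E )] ptr=7 lookahead=$ remaining=[$]
Step 17: reduce F->( E ). Stack=[E + F] ptr=7 lookahead=$ remaining=[$]
Step 18: reduce T->F. Stack=[E + T] ptr=7 lookahead=$ remaining=[$]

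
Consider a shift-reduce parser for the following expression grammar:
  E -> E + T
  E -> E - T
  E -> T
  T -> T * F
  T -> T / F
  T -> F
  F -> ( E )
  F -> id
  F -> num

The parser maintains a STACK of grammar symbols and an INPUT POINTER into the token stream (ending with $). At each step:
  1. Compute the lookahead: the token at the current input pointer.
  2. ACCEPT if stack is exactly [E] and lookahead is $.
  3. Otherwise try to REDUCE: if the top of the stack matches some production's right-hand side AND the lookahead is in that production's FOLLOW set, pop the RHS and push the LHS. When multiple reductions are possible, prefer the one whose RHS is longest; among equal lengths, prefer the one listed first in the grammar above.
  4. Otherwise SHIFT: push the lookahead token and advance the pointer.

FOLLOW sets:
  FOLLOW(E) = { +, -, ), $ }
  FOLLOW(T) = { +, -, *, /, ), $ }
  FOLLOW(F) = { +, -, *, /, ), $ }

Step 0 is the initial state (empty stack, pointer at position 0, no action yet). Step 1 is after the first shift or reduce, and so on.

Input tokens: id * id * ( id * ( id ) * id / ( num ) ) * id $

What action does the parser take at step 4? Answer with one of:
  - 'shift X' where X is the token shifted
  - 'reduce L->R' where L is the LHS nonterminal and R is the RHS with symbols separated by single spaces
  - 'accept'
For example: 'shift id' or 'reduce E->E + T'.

Step 1: shift id. Stack=[id] ptr=1 lookahead=* remaining=[* id * ( id * ( id ) * id / ( num ) ) * id $]
Step 2: reduce F->id. Stack=[F] ptr=1 lookahead=* remaining=[* id * ( id * ( id ) * id / ( num ) ) * id $]
Step 3: reduce T->F. Stack=[T] ptr=1 lookahead=* remaining=[* id * ( id * ( id ) * id / ( num ) ) * id $]
Step 4: shift *. Stack=[T *] ptr=2 lookahead=id remaining=[id * ( id * ( id ) * id / ( num ) ) * id $]

Answer: shift *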